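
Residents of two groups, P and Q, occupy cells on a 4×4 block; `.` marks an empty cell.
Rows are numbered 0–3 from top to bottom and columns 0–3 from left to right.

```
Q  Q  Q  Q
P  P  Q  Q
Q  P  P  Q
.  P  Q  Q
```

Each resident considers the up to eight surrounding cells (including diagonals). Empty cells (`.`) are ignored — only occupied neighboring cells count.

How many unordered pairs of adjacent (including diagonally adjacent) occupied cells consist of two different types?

18

Scan each occupied cell's neighbors to the right and below (and the two forward diagonals) so each pair is counted once.
Row 0: Q(0,0)–Q(0,1)= Q(0,0)–P(1,0)≠ Q(0,0)–P(1,1)≠ Q(0,1)–Q(0,2)= Q(0,1)–P(1,1)≠ Q(0,1)–Q(1,2)= Q(0,1)–P(1,0)≠ Q(0,2)–Q(0,3)= Q(0,2)–Q(1,2)= Q(0,2)–Q(1,3)= Q(0,2)–P(1,1)≠ Q(0,3)–Q(1,3)= Q(0,3)–Q(1,2)=  → 5/13 unlike.
Row 1: P(1,0)–P(1,1)= P(1,0)–Q(2,0)≠ P(1,0)–P(2,1)= P(1,1)–Q(1,2)≠ P(1,1)–P(2,1)= P(1,1)–P(2,2)= P(1,1)–Q(2,0)≠ Q(1,2)–Q(1,3)= Q(1,2)–P(2,2)≠ Q(1,2)–Q(2,3)= Q(1,2)–P(2,1)≠ Q(1,3)–Q(2,3)= Q(1,3)–P(2,2)≠  → 6/13 unlike.
Row 2: Q(2,0)–P(2,1)≠ Q(2,0)–P(3,1)≠ P(2,1)–P(2,2)= P(2,1)–P(3,1)= P(2,1)–Q(3,2)≠ P(2,2)–Q(2,3)≠ P(2,2)–Q(3,2)≠ P(2,2)–Q(3,3)≠ P(2,2)–P(3,1)= Q(2,3)–Q(3,3)= Q(2,3)–Q(3,2)=  → 6/11 unlike.
Row 3: P(3,1)–Q(3,2)≠ Q(3,2)–Q(3,3)=  → 1/2 unlike.
Total adjacent occupied pairs: 39; unlike-type pairs: 18.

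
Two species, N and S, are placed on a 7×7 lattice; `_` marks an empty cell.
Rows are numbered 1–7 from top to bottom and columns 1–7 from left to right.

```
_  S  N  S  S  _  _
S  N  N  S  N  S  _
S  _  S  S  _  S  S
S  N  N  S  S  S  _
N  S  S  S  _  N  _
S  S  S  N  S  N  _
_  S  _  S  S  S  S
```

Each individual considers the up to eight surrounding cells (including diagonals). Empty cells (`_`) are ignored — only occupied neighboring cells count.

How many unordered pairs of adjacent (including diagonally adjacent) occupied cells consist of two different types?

46

Scan each occupied cell's neighbors to the right and below (and the two forward diagonals) so each pair is counted once.
From row 1: 8 unlike of 15 pairs (running 8/15).
From row 2: 10 unlike of 16 pairs (running 18/31).
From row 3: 4 unlike of 13 pairs (running 22/44).
From row 4: 10 unlike of 18 pairs (running 32/62).
From row 5: 6 unlike of 16 pairs (running 38/78).
From row 6: 8 unlike of 17 pairs (running 46/95).
From row 7: 0 unlike of 3 pairs (running 46/98).
Total adjacent occupied pairs: 98; unlike-type pairs: 46.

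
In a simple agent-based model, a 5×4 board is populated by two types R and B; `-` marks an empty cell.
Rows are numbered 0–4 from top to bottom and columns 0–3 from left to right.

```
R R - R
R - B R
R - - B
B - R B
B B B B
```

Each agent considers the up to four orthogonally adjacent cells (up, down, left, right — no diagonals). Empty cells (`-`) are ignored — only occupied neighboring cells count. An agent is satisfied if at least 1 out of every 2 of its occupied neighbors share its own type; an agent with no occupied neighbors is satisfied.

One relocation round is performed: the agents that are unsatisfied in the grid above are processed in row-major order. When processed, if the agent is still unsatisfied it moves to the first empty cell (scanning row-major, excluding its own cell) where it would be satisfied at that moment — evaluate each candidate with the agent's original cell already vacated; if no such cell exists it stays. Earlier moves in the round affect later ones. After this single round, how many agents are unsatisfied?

0

Initially unsatisfied (in order): (1,2), (1,3), (3,2).
  (1,2) → (2,2).
  (1,3): now satisfied by earlier moves; stays.
  (3,2) → (0,2).
Resulting grid:
R R R R
R - - R
R - B B
B - - B
B B B B
All satisfied now.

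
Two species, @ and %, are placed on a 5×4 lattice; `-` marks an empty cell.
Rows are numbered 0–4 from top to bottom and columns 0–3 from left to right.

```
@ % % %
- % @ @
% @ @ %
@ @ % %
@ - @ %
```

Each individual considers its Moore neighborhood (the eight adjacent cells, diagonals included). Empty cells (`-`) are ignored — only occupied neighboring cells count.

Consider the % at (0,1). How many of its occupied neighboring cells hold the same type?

2

Occupied neighbors of (0,1): (0,0)=@, (0,2)=%, (1,1)=%, (1,2)=@.
Same type (%): 2 of 4.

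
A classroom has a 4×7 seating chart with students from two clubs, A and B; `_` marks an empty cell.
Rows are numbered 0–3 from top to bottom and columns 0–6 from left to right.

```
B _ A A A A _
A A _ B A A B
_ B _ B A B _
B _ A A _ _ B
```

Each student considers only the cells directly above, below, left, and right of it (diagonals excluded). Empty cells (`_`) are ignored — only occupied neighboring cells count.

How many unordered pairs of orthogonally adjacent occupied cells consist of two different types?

Scan each occupied cell's neighbors to the right and below so each pair is counted once.
From row 0: 2 unlike of 7 pairs (running 2/7).
From row 1: 4 unlike of 8 pairs (running 6/15).
From row 2: 3 unlike of 3 pairs (running 9/18).
From row 3: 0 unlike of 1 pairs (running 9/19).
Total adjacent occupied pairs: 19; unlike-type pairs: 9.

9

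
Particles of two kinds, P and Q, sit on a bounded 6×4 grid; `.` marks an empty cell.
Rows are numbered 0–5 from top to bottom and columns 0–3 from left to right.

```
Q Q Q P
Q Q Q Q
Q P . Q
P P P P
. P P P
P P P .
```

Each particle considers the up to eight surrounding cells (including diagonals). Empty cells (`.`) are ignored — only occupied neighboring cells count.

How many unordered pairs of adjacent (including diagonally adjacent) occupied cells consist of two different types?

11

Scan each occupied cell's neighbors to the right and below (and the two forward diagonals) so each pair is counted once.
From row 0: 3 unlike of 13 pairs (running 3/13).
From row 1: 3 unlike of 10 pairs (running 6/23).
From row 2: 5 unlike of 8 pairs (running 11/31).
From row 3: 0 unlike of 11 pairs (running 11/42).
From row 4: 0 unlike of 8 pairs (running 11/50).
From row 5: 0 unlike of 2 pairs (running 11/52).
Total adjacent occupied pairs: 52; unlike-type pairs: 11.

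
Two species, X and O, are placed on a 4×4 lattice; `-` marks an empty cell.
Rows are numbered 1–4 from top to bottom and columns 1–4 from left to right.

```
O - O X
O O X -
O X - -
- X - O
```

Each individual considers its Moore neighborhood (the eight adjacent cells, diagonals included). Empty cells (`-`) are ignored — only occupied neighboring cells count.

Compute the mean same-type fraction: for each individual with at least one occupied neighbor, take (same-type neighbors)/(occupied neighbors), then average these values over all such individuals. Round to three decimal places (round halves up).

Row 1: (1,1)O 2/2 · (1,3)O 1/3 · (1,4)X 1/2
Row 2: (2,1)O 3/4 · (2,2)O 4/6 · (2,3)X 2/4
Row 3: (3,1)O 2/4 · (3,2)X 2/5
Row 4: (4,2)X 1/2 · (4,4)O — no occupied neighbors
Sum over 9 individuals: 2/2 + 1/3 + 1/2 + 3/4 + 4/6 + 2/4 + 2/4 + 2/5 + 1/2 = 103/20; mean = 103/20 ÷ 9 = 103/180 = 0.572222… → 0.572.

0.572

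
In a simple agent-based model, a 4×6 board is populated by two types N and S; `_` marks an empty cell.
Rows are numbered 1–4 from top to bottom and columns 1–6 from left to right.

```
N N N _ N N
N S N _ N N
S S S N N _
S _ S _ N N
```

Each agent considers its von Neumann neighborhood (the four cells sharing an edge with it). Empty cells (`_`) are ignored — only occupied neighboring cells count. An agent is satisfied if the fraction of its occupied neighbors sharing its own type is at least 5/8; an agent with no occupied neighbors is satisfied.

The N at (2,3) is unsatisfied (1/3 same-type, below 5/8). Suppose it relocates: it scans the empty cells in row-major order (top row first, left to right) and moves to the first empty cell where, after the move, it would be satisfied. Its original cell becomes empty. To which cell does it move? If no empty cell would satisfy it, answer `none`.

Vacating (2,3). Empty cells in order:
  (1,4): 2/2 same-type → satisfied — stop here.

(1,4)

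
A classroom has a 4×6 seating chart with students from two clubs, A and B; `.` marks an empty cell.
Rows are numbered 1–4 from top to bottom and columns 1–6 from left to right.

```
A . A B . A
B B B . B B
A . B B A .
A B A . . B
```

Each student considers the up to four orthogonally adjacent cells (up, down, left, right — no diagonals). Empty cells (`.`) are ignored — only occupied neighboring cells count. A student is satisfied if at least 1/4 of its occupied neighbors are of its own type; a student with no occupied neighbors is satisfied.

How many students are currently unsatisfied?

7

Row 1: (1,1)A 0/1 not · (1,3)A 0/2 not · (1,4)B 0/1 not · (1,6)A 0/1 not
Row 2: (2,1)B 1/3 satisfied · (2,2)B 2/2 satisfied · (2,3)B 2/3 satisfied · (2,5)B 1/2 satisfied · (2,6)B 1/2 satisfied
Row 3: (3,1)A 1/2 satisfied · (3,3)B 2/3 satisfied · (3,4)B 1/2 satisfied · (3,5)A 0/2 not
Row 4: (4,1)A 1/2 satisfied · (4,2)B 0/2 not · (4,3)A 0/2 not · (4,6)B 0/0 satisfied
Unsatisfied: (1,1), (1,3), (1,4), (1,6), (3,5), (4,2), (4,3) — 7 in total.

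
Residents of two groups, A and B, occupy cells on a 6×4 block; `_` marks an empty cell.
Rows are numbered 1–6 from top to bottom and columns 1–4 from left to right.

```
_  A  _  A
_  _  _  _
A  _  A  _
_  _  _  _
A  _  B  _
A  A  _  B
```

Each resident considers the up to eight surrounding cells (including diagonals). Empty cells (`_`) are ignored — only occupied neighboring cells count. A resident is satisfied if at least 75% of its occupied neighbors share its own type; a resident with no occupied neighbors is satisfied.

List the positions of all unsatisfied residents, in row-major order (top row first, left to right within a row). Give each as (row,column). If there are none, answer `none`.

(1,2)A 0/0 ✓
(1,4)A 0/0 ✓
(3,1)A 0/0 ✓
(3,3)A 0/0 ✓
(5,1)A 2/2 ✓
(5,3)B 1/2 ✗
(6,1)A 2/2 ✓
(6,2)A 2/3 ✗
(6,4)B 1/1 ✓

(5,3), (6,2)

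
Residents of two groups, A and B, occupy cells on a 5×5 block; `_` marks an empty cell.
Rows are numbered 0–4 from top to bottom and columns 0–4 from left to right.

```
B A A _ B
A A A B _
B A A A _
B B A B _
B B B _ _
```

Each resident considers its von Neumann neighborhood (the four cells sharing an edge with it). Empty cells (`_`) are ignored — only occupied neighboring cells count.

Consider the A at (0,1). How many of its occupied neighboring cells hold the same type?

Occupied neighbors of (0,1): (1,1)=A, (0,0)=B, (0,2)=A.
Same type (A): 2 of 3.

2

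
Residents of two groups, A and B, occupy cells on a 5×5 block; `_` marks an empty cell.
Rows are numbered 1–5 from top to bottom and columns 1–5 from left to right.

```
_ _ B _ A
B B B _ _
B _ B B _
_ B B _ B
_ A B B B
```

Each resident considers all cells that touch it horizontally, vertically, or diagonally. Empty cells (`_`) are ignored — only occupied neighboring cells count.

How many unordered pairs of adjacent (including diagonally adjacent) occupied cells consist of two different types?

Scan each occupied cell's neighbors to the right and below (and the two forward diagonals) so each pair is counted once.
From row 1: 0 unlike of 2 pairs (running 0/2).
From row 2: 0 unlike of 7 pairs (running 0/9).
From row 3: 0 unlike of 6 pairs (running 0/15).
From row 4: 2 unlike of 8 pairs (running 2/23).
From row 5: 1 unlike of 3 pairs (running 3/26).
Total adjacent occupied pairs: 26; unlike-type pairs: 3.

3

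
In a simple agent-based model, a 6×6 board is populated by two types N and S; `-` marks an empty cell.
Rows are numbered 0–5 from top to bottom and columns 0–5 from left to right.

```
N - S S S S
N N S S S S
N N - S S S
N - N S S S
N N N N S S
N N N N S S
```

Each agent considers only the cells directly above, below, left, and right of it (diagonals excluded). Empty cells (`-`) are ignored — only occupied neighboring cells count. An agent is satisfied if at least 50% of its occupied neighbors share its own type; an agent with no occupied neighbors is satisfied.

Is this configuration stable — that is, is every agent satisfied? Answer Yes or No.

Yes

Row 0: (0,0)N 1/1 satisfied · (0,2)S 2/2 satisfied · (0,3)S 3/3 satisfied · (0,4)S 3/3 satisfied · (0,5)S 2/2 satisfied
Row 1: (1,0)N 3/3 satisfied · (1,1)N 2/3 satisfied · (1,2)S 2/3 satisfied · (1,3)S 4/4 satisfied · (1,4)S 4/4 satisfied · (1,5)S 3/3 satisfied
Row 2: (2,0)N 3/3 satisfied · (2,1)N 2/2 satisfied · (2,3)S 3/3 satisfied · (2,4)S 4/4 satisfied · (2,5)S 3/3 satisfied
Row 3: (3,0)N 2/2 satisfied · (3,2)N 1/2 satisfied · (3,3)S 2/4 satisfied · (3,4)S 4/4 satisfied · (3,5)S 3/3 satisfied
Row 4: (4,0)N 3/3 satisfied · (4,1)N 3/3 satisfied · (4,2)N 4/4 satisfied · (4,3)N 2/4 satisfied · (4,4)S 3/4 satisfied · (4,5)S 3/3 satisfied
Row 5: (5,0)N 2/2 satisfied · (5,1)N 3/3 satisfied · (5,2)N 3/3 satisfied · (5,3)N 2/3 satisfied · (5,4)S 2/3 satisfied · (5,5)S 2/2 satisfied
All meet the threshold, so the configuration is stable.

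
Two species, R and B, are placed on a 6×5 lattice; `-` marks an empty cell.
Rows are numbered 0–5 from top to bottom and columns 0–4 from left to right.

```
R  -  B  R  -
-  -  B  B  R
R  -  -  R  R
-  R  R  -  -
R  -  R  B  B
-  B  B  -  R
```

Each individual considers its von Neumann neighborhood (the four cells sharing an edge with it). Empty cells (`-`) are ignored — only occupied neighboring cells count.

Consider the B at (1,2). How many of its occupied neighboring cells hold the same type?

2

Occupied neighbors of (1,2): (0,2)=B, (1,3)=B.
Same type (B): 2 of 2.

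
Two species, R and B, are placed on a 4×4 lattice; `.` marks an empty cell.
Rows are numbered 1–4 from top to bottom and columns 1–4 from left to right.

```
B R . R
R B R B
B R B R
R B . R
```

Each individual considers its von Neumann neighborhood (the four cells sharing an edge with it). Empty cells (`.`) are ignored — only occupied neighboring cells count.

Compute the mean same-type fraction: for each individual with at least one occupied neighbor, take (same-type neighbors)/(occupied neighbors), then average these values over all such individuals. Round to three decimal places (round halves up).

0.095

(1,1)B 0/2
(1,2)R 0/2
(1,4)R 0/1
(2,1)R 0/3
(2,2)B 0/4
(2,3)R 0/3
(2,4)B 0/3
(3,1)B 0/3
(3,2)R 0/4
(3,3)B 0/3
(3,4)R 1/3
(4,1)R 0/2
(4,2)B 0/2
(4,4)R 1/1
Sum over 14 individuals: 0/2 + 0/2 + 0/1 + 0/3 + 0/4 + 0/3 + 0/3 + 0/3 + 0/4 + 0/3 + 1/3 + 0/2 + 0/2 + 1/1 = 4/3; mean = 4/3 ÷ 14 = 2/21 = 0.095238… → 0.095.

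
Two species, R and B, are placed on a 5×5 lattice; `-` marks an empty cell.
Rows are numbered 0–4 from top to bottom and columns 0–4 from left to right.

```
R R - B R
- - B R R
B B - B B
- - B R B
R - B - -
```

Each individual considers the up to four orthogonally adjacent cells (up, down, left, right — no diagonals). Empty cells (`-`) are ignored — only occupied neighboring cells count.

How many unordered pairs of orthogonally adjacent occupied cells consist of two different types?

Scan each occupied cell's neighbors to the right and below so each pair is counted once.
From row 0: 2 unlike of 4 pairs (running 2/4).
From row 1: 3 unlike of 4 pairs (running 5/8).
From row 2: 1 unlike of 4 pairs (running 6/12).
From row 3: 2 unlike of 3 pairs (running 8/15).
Total adjacent occupied pairs: 15; unlike-type pairs: 8.

8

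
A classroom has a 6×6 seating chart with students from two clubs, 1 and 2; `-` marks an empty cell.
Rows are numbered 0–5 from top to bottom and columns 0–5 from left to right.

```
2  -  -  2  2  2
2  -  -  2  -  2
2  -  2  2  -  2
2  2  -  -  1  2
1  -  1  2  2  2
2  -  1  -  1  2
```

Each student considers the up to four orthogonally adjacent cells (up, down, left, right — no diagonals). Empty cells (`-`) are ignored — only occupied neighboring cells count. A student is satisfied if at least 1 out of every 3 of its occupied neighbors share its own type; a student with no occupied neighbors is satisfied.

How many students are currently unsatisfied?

4

Row 0: (0,0)2 1/1 ✓ · (0,3)2 2/2 ✓ · (0,4)2 2/2 ✓ · (0,5)2 2/2 ✓
Row 1: (1,0)2 2/2 ✓ · (1,3)2 2/2 ✓ · (1,5)2 2/2 ✓
Row 2: (2,0)2 2/2 ✓ · (2,2)2 1/1 ✓ · (2,3)2 2/2 ✓ · (2,5)2 2/2 ✓
Row 3: (3,0)2 2/3 ✓ · (3,1)2 1/1 ✓ · (3,4)1 0/2 ✗ · (3,5)2 2/3 ✓
Row 4: (4,0)1 0/2 ✗ · (4,2)1 1/2 ✓ · (4,3)2 1/2 ✓ · (4,4)2 2/4 ✓ · (4,5)2 3/3 ✓
Row 5: (5,0)2 0/1 ✗ · (5,2)1 1/1 ✓ · (5,4)1 0/2 ✗ · (5,5)2 1/2 ✓
Unsatisfied: (3,4), (4,0), (5,0), (5,4) — 4 in total.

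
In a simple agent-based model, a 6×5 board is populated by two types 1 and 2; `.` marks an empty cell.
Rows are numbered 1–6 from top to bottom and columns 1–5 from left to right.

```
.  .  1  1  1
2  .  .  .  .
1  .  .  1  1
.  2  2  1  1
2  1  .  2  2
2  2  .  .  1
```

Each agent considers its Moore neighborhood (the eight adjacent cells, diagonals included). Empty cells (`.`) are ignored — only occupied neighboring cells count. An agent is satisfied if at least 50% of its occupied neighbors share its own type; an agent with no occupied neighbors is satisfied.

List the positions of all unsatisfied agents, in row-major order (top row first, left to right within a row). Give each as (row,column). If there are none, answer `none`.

(2,1), (3,1), (4,3), (5,2), (5,4), (5,5), (6,5)

(1,3)1 1/1 satisfied
(1,4)1 2/2 satisfied
(1,5)1 1/1 satisfied
(2,1)2 0/1 not
(3,1)1 0/2 not
(3,4)1 3/4 satisfied
(3,5)1 3/3 satisfied
(4,2)2 2/4 satisfied
(4,3)2 2/5 not
(4,4)1 3/6 satisfied
(4,5)1 3/5 satisfied
(5,1)2 3/4 satisfied
(5,2)1 0/5 not
(5,4)2 2/5 not
(5,5)2 1/4 not
(6,1)2 2/3 satisfied
(6,2)2 2/3 satisfied
(6,5)1 0/2 not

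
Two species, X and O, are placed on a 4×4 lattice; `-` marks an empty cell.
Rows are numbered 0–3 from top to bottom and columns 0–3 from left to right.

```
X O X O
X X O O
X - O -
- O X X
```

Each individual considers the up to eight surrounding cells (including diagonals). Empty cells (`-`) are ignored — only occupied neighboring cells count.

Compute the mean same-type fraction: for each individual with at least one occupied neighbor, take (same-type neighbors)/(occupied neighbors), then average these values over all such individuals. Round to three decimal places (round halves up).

(0,0)X 2/3
(0,1)O 1/5
(0,2)X 1/5
(0,3)O 2/3
(1,0)X 3/4
(1,1)X 4/7
(1,2)O 4/6
(1,3)O 3/4
(2,0)X 2/3
(2,2)O 3/6
(3,1)O 1/3
(3,2)X 1/3
(3,3)X 1/2
Sum over 13 individuals: 2/3 + 1/5 + 1/5 + 2/3 + 3/4 + 4/7 + 4/6 + 3/4 + 2/3 + 3/6 + 1/3 + 1/3 + 1/2 = 1429/210; mean = 1429/210 ÷ 13 = 1429/2730 = 0.523443… → 0.523.

0.523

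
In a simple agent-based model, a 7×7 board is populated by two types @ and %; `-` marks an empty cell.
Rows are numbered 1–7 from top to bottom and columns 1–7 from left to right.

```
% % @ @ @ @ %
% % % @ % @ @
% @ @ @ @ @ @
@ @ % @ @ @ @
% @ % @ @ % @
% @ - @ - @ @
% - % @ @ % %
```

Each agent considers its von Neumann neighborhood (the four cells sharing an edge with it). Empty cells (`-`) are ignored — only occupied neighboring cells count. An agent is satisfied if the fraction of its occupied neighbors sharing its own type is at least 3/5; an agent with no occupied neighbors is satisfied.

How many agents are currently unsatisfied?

Row 1: (1,1)% 2/2 ok · (1,2)% 2/3 ok · (1,3)@ 1/3 unhappy · (1,4)@ 3/3 ok · (1,5)@ 2/3 ok · (1,6)@ 2/3 ok · (1,7)% 0/2 unhappy
Row 2: (2,1)% 3/3 ok · (2,2)% 3/4 ok · (2,3)% 1/4 unhappy · (2,4)@ 2/4 unhappy · (2,5)% 0/4 unhappy · (2,6)@ 3/4 ok · (2,7)@ 2/3 ok
Row 3: (3,1)% 1/3 unhappy · (3,2)@ 2/4 unhappy · (3,3)@ 2/4 unhappy · (3,4)@ 4/4 ok · (3,5)@ 3/4 ok · (3,6)@ 4/4 ok · (3,7)@ 3/3 ok
Row 4: (4,1)@ 1/3 unhappy · (4,2)@ 3/4 ok · (4,3)% 1/4 unhappy · (4,4)@ 3/4 ok · (4,5)@ 4/4 ok · (4,6)@ 3/4 ok · (4,7)@ 3/3 ok
Row 5: (5,1)% 1/3 unhappy · (5,2)@ 2/4 unhappy · (5,3)% 1/3 unhappy · (5,4)@ 3/4 ok · (5,5)@ 2/3 ok · (5,6)% 0/4 unhappy · (5,7)@ 2/3 ok
Row 6: (6,1)% 2/3 ok · (6,2)@ 1/2 unhappy · (6,4)@ 2/2 ok · (6,6)@ 1/3 unhappy · (6,7)@ 2/3 ok
Row 7: (7,1)% 1/1 ok · (7,3)% 0/1 unhappy · (7,4)@ 2/3 ok · (7,5)@ 1/2 unhappy · (7,6)% 1/3 unhappy · (7,7)% 1/2 unhappy
Unsatisfied: (1,3), (1,7), (2,3), (2,4), (2,5), (3,1), (3,2), (3,3), (4,1), (4,3), (5,1), (5,2), (5,3), (5,6), (6,2), (6,6), (7,3), (7,5), (7,6), (7,7) — 20 in total.

20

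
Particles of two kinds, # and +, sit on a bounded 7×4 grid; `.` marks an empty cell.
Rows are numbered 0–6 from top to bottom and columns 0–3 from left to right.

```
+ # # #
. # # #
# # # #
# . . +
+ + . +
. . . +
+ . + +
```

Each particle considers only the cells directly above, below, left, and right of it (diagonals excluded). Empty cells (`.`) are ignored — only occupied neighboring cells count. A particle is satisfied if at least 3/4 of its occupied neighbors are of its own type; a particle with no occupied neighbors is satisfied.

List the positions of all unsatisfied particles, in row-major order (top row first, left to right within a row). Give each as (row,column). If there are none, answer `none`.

(0,0)+ 0/1 not
(0,1)# 2/3 not
(0,2)# 3/3 satisfied
(0,3)# 2/2 satisfied
(1,1)# 3/3 satisfied
(1,2)# 4/4 satisfied
(1,3)# 3/3 satisfied
(2,0)# 2/2 satisfied
(2,1)# 3/3 satisfied
(2,2)# 3/3 satisfied
(2,3)# 2/3 not
(3,0)# 1/2 not
(3,3)+ 1/2 not
(4,0)+ 1/2 not
(4,1)+ 1/1 satisfied
(4,3)+ 2/2 satisfied
(5,3)+ 2/2 satisfied
(6,0)+ 0/0 satisfied
(6,2)+ 1/1 satisfied
(6,3)+ 2/2 satisfied

(0,0), (0,1), (2,3), (3,0), (3,3), (4,0)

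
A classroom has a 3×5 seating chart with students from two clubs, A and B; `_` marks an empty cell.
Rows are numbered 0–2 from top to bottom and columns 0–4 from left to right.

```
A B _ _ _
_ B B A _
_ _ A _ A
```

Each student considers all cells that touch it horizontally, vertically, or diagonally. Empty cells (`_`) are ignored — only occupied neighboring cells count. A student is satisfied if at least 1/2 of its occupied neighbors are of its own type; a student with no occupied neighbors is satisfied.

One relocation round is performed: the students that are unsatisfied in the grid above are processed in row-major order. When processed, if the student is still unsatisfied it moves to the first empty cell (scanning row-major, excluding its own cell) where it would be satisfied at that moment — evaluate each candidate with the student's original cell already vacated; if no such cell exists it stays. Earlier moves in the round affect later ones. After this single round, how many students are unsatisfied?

Initially unsatisfied (in order): (0,0), (2,2).
  (0,0) → (0,3).
  (2,2) → (0,4).
Resulting grid:
_ B _ A A
_ B B A _
_ _ _ _ A
All satisfied now.

0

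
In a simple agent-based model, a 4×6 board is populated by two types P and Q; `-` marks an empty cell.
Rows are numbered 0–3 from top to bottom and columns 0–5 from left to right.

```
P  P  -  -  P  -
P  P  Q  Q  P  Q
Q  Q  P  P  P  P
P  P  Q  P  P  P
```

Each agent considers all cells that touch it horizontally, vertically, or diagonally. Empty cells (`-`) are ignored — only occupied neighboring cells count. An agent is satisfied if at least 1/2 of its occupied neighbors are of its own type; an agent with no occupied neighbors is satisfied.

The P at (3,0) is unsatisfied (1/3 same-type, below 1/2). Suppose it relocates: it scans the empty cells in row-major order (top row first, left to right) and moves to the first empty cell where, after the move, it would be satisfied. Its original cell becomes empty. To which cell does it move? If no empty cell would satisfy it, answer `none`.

(0,2)

Vacating (3,0). Empty cells in order:
  (0,2): 2/4 same-type → satisfied — stop here.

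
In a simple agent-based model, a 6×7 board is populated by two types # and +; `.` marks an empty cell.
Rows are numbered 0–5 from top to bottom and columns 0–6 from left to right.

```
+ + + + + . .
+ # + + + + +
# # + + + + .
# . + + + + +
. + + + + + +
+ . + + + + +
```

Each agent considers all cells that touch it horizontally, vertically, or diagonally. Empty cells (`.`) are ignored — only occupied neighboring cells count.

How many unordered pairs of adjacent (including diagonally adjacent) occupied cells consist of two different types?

12

Scan each occupied cell's neighbors to the right and below (and the two forward diagonals) so each pair is counted once.
Row 0: +(0,0)–+(0,1)= +(0,0)–+(1,0)= +(0,0)–#(1,1)≠ +(0,1)–+(0,2)= +(0,1)–#(1,1)≠ +(0,1)–+(1,2)= +(0,1)–+(1,0)= +(0,2)–+(0,3)= +(0,2)–+(1,2)= +(0,2)–+(1,3)= +(0,2)–#(1,1)≠ +(0,3)–+(0,4)= +(0,3)–+(1,3)= +(0,3)–+(1,4)= +(0,3)–+(1,2)= +(0,4)–+(1,4)= +(0,4)–+(1,5)= +(0,4)–+(1,3)=  → 3/18 unlike.
Row 1: +(1,0)–#(1,1)≠ +(1,0)–#(2,0)≠ +(1,0)–#(2,1)≠ #(1,1)–+(1,2)≠ #(1,1)–#(2,1)= #(1,1)–+(2,2)≠ #(1,1)–#(2,0)= +(1,2)–+(1,3)= +(1,2)–+(2,2)= +(1,2)–+(2,3)= +(1,2)–#(2,1)≠ +(1,3)–+(1,4)= +(1,3)–+(2,3)= +(1,3)–+(2,4)= +(1,3)–+(2,2)= +(1,4)–+(1,5)= +(1,4)–+(2,4)= +(1,4)–+(2,5)= +(1,4)–+(2,3)= +(1,5)–+(1,6)= +(1,5)–+(2,5)= +(1,5)–+(2,4)= +(1,6)–+(2,5)=  → 6/23 unlike.
Row 2: #(2,0)–#(2,1)= #(2,0)–#(3,0)= #(2,1)–+(2,2)≠ #(2,1)–+(3,2)≠ #(2,1)–#(3,0)= +(2,2)–+(2,3)= +(2,2)–+(3,2)= +(2,2)–+(3,3)= +(2,3)–+(2,4)= +(2,3)–+(3,3)= +(2,3)–+(3,4)= +(2,3)–+(3,2)= +(2,4)–+(2,5)= +(2,4)–+(3,4)= +(2,4)–+(3,5)= +(2,4)–+(3,3)= +(2,5)–+(3,5)= +(2,5)–+(3,6)= +(2,5)–+(3,4)=  → 2/19 unlike.
Row 3: #(3,0)–+(4,1)≠ +(3,2)–+(3,3)= +(3,2)–+(4,2)= +(3,2)–+(4,3)= +(3,2)–+(4,1)= +(3,3)–+(3,4)= +(3,3)–+(4,3)= +(3,3)–+(4,4)= +(3,3)–+(4,2)= +(3,4)–+(3,5)= +(3,4)–+(4,4)= +(3,4)–+(4,5)= +(3,4)–+(4,3)= +(3,5)–+(3,6)= +(3,5)–+(4,5)= +(3,5)–+(4,6)= +(3,5)–+(4,4)= +(3,6)–+(4,6)= +(3,6)–+(4,5)=  → 1/19 unlike.
Row 4: +(4,1)–+(4,2)= +(4,1)–+(5,2)= +(4,1)–+(5,0)= +(4,2)–+(4,3)= +(4,2)–+(5,2)= +(4,2)–+(5,3)= +(4,3)–+(4,4)= +(4,3)–+(5,3)= +(4,3)–+(5,4)= +(4,3)–+(5,2)= +(4,4)–+(4,5)= +(4,4)–+(5,4)= +(4,4)–+(5,5)= +(4,4)–+(5,3)= +(4,5)–+(4,6)= +(4,5)–+(5,5)= +(4,5)–+(5,6)= +(4,5)–+(5,4)= +(4,6)–+(5,6)= +(4,6)–+(5,5)=  → 0/20 unlike.
Row 5: +(5,2)–+(5,3)= +(5,3)–+(5,4)= +(5,4)–+(5,5)= +(5,5)–+(5,6)=  → 0/4 unlike.
Total adjacent occupied pairs: 103; unlike-type pairs: 12.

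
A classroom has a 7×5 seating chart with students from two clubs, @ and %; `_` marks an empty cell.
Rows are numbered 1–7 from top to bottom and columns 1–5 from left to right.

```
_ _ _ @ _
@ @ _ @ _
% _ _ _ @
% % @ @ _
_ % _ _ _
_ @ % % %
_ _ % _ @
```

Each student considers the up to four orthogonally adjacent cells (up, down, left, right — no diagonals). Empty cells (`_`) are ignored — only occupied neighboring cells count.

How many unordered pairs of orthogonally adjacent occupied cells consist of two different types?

Scan each occupied cell's neighbors to the right and below so each pair is counted once.
Row 1: @(1,4)–@(2,4)=  → 0/1 unlike.
Row 2: @(2,1)–@(2,2)= @(2,1)–%(3,1)≠  → 1/2 unlike.
Row 3: %(3,1)–%(4,1)=  → 0/1 unlike.
Row 4: %(4,1)–%(4,2)= %(4,2)–@(4,3)≠ %(4,2)–%(5,2)= @(4,3)–@(4,4)=  → 1/4 unlike.
Row 5: %(5,2)–@(6,2)≠  → 1/1 unlike.
Row 6: @(6,2)–%(6,3)≠ %(6,3)–%(6,4)= %(6,3)–%(7,3)= %(6,4)–%(6,5)= %(6,5)–@(7,5)≠  → 2/5 unlike.
Total adjacent occupied pairs: 14; unlike-type pairs: 5.

5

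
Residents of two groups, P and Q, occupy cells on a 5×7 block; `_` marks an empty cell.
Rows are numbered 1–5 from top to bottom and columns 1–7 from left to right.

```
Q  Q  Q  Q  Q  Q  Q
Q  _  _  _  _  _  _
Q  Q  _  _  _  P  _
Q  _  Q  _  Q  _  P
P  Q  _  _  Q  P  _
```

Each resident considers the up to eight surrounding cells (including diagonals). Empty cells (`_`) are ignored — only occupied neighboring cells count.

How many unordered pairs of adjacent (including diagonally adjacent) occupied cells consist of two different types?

5

Scan each occupied cell's neighbors to the right and below (and the two forward diagonals) so each pair is counted once.
Row 1: Q(1,1)–Q(1,2)= Q(1,1)–Q(2,1)= Q(1,2)–Q(1,3)= Q(1,2)–Q(2,1)= Q(1,3)–Q(1,4)= Q(1,4)–Q(1,5)= Q(1,5)–Q(1,6)= Q(1,6)–Q(1,7)=  → 0/8 unlike.
Row 2: Q(2,1)–Q(3,1)= Q(2,1)–Q(3,2)=  → 0/2 unlike.
Row 3: Q(3,1)–Q(3,2)= Q(3,1)–Q(4,1)= Q(3,2)–Q(4,3)= Q(3,2)–Q(4,1)= P(3,6)–P(4,7)= P(3,6)–Q(4,5)≠  → 1/6 unlike.
Row 4: Q(4,1)–P(5,1)≠ Q(4,1)–Q(5,2)= Q(4,3)–Q(5,2)= Q(4,5)–Q(5,5)= Q(4,5)–P(5,6)≠ P(4,7)–P(5,6)=  → 2/6 unlike.
Row 5: P(5,1)–Q(5,2)≠ Q(5,5)–P(5,6)≠  → 2/2 unlike.
Total adjacent occupied pairs: 24; unlike-type pairs: 5.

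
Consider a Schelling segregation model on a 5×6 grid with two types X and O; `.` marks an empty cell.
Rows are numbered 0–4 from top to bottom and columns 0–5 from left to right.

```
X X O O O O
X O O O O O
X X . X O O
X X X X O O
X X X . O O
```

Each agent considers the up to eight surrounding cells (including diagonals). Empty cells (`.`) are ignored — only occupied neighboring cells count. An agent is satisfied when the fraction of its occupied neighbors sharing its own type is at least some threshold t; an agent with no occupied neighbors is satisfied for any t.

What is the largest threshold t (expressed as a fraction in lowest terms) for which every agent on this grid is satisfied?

(0,0)X 2/3
(0,1)X 2/5
(0,2)O 4/5
(0,3)O 5/5
(0,4)O 5/5
(0,5)O 3/3
(1,0)X 4/5
(1,1)O 2/7
(1,2)O 4/7
(1,3)O 6/7
(1,4)O 7/8
(1,5)O 5/5
(2,0)X 4/5
(2,1)X 5/7
(2,3)X 2/7
(2,4)O 6/8
(2,5)O 5/5
(3,0)X 5/5
(3,1)X 7/7
(3,2)X 6/6
(3,3)X 3/6
(3,4)O 5/7
(3,5)O 5/5
(4,0)X 3/3
(4,1)X 5/5
(4,2)X 4/4
(4,4)O 3/4
(4,5)O 3/3
The smallest same-type fraction is 2/7 at (1,1), which reduces to 2/7. Any threshold above that leaves this agent unsatisfied.

2/7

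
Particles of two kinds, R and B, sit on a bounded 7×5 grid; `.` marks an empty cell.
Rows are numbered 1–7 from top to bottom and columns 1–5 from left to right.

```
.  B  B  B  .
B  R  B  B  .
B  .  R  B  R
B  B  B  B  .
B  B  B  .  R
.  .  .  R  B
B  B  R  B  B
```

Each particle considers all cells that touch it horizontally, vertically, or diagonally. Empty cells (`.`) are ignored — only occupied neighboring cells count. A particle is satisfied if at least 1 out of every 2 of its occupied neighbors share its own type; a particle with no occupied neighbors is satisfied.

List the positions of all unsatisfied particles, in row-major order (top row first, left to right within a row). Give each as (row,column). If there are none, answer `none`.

(2,2), (3,3), (3,5), (5,5), (6,4), (7,3)

Row 1: (1,2)B 3/4 ok · (1,3)B 4/5 ok · (1,4)B 3/3 ok
Row 2: (2,1)B 2/3 ok · (2,2)R 1/6 unhappy · (2,3)B 5/7 ok · (2,4)B 4/6 ok
Row 3: (3,1)B 3/4 ok · (3,3)R 1/7 unhappy · (3,4)B 4/6 ok · (3,5)R 0/3 unhappy
Row 4: (4,1)B 4/4 ok · (4,2)B 6/7 ok · (4,3)B 5/6 ok · (4,4)B 3/6 ok
Row 5: (5,1)B 3/3 ok · (5,2)B 5/5 ok · (5,3)B 4/5 ok · (5,5)R 1/3 unhappy
Row 6: (6,4)R 2/6 unhappy · (6,5)B 2/4 ok
Row 7: (7,1)B 1/1 ok · (7,2)B 1/2 ok · (7,3)R 1/3 unhappy · (7,4)B 2/4 ok · (7,5)B 2/3 ok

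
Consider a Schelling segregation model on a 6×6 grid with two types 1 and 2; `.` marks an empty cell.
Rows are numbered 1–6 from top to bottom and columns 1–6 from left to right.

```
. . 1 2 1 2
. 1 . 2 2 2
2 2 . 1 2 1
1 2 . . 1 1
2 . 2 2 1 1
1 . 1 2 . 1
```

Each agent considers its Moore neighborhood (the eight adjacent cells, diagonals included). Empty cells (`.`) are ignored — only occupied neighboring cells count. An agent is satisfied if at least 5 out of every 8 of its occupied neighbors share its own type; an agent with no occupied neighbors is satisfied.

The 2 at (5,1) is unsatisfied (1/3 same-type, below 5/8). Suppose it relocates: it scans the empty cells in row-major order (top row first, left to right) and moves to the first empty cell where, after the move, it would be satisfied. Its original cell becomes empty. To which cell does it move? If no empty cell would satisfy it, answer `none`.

(2,1)

Vacating (5,1). Empty cells in order:
  (1,1): 0/1 same-type → still unsatisfied.
  (1,2): 0/2 same-type → still unsatisfied.
  (2,1): 2/3 same-type → satisfied — stop here.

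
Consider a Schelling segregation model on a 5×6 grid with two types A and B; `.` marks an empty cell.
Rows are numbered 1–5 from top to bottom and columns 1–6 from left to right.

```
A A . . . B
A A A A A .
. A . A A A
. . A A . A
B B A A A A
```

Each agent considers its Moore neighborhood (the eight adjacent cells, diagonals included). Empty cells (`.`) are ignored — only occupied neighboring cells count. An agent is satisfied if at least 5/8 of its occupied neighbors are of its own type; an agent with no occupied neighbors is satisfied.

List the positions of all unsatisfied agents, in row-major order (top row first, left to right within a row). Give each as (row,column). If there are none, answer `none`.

(1,6), (5,2)

Row 1: (1,1)A 3/3 ✓ · (1,2)A 4/4 ✓ · (1,6)B 0/1 ✗
Row 2: (2,1)A 4/4 ✓ · (2,2)A 5/5 ✓ · (2,3)A 5/5 ✓ · (2,4)A 4/4 ✓ · (2,5)A 4/5 ✓
Row 3: (3,2)A 4/4 ✓ · (3,4)A 6/6 ✓ · (3,5)A 6/6 ✓ · (3,6)A 3/3 ✓
Row 4: (4,3)A 5/6 ✓ · (4,4)A 6/6 ✓ · (4,6)A 4/4 ✓
Row 5: (5,1)B 1/1 ✓ · (5,2)B 1/3 ✗ · (5,3)A 3/4 ✓ · (5,4)A 4/4 ✓ · (5,5)A 4/4 ✓ · (5,6)A 2/2 ✓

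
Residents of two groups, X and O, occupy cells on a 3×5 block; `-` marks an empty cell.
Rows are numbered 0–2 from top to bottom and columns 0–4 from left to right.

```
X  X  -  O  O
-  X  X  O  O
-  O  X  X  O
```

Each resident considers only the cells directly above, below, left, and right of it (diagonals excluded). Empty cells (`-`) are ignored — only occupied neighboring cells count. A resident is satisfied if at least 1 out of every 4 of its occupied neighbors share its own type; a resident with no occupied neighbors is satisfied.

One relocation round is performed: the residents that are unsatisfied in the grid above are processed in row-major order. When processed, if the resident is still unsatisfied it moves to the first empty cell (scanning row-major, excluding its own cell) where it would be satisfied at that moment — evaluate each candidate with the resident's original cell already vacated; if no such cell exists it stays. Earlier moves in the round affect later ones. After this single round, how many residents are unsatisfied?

0

Initially unsatisfied (in order): (2,1).
  (2,1) → (0,2).
Resulting grid:
X X O O O
- X X O O
- - X X O
All satisfied now.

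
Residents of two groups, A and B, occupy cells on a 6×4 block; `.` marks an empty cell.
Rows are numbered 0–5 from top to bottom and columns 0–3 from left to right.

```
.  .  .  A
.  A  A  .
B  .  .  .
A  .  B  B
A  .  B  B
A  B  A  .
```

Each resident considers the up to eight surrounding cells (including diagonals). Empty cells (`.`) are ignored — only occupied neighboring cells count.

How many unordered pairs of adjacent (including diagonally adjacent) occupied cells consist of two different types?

Scan each occupied cell's neighbors to the right and below (and the two forward diagonals) so each pair is counted once.
From row 0: 0 unlike of 1 pairs (running 0/1).
From row 1: 1 unlike of 2 pairs (running 1/3).
From row 2: 1 unlike of 1 pairs (running 2/4).
From row 3: 0 unlike of 6 pairs (running 2/10).
From row 4: 3 unlike of 6 pairs (running 5/16).
From row 5: 2 unlike of 2 pairs (running 7/18).
Total adjacent occupied pairs: 18; unlike-type pairs: 7.

7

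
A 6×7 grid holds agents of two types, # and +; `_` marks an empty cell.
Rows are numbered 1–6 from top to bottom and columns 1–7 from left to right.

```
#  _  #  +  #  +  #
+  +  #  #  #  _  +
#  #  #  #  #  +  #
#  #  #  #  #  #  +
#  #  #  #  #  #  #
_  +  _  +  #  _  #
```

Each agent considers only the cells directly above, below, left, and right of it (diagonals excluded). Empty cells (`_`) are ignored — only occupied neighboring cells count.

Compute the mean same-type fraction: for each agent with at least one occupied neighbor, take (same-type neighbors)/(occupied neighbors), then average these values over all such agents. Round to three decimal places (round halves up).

Row 1: (1,1)# 0/1 · (1,3)# 1/2 · (1,4)+ 0/3 · (1,5)# 1/3 · (1,6)+ 0/2 · (1,7)# 0/2
Row 2: (2,1)+ 1/3 · (2,2)+ 1/3 · (2,3)# 3/4 · (2,4)# 3/4 · (2,5)# 3/3 · (2,7)+ 0/2
Row 3: (3,1)# 2/3 · (3,2)# 3/4 · (3,3)# 4/4 · (3,4)# 4/4 · (3,5)# 3/4 · (3,6)+ 0/3 · (3,7)# 0/3
Row 4: (4,1)# 3/3 · (4,2)# 4/4 · (4,3)# 4/4 · (4,4)# 4/4 · (4,5)# 4/4 · (4,6)# 2/4 · (4,7)+ 0/3
Row 5: (5,1)# 2/2 · (5,2)# 3/4 · (5,3)# 3/3 · (5,4)# 3/4 · (5,5)# 4/4 · (5,6)# 3/3 · (5,7)# 2/3
Row 6: (6,2)+ 0/1 · (6,4)+ 0/2 · (6,5)# 1/2 · (6,7)# 1/1
Sum over 37 agents: 0/1 + 1/2 + 0/3 + 1/3 + 0/2 + 0/2 + 1/3 + 1/3 + 3/4 + 3/4 + 3/3 + 0/2 + 2/3 + 3/4 + 4/4 + 4/4 + 3/4 + 0/3 + 0/3 + 3/3 + 4/4 + 4/4 + 4/4 + 4/4 + 2/4 + 0/3 + 2/2 + 3/4 + 3/3 + 3/4 + 4/4 + 3/3 + 2/3 + 0/1 + 0/2 + 1/2 + 1/1 = 64/3; mean = 64/3 ÷ 37 = 64/111 = 0.576576… → 0.577.

0.577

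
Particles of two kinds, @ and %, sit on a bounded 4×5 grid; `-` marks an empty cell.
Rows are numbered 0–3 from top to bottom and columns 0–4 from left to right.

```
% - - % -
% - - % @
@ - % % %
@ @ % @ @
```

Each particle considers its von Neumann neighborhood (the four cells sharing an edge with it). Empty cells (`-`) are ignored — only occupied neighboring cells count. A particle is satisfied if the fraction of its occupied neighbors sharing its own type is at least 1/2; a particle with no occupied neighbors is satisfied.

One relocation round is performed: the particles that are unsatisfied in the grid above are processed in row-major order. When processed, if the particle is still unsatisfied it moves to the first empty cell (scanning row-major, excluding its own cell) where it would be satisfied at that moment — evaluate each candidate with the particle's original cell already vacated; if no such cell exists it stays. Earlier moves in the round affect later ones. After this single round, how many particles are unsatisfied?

Initially unsatisfied (in order): (1,4), (2,4), (3,2), (3,3).
  (1,4) → (2,1).
  (2,4): now satisfied by earlier moves; stays.
  (3,2) → (0,1).
  (3,3): now satisfied by earlier moves; stays.
Resulting grid:
% % - % -
% - - % -
@ @ % % %
@ @ - @ @
All satisfied now.

0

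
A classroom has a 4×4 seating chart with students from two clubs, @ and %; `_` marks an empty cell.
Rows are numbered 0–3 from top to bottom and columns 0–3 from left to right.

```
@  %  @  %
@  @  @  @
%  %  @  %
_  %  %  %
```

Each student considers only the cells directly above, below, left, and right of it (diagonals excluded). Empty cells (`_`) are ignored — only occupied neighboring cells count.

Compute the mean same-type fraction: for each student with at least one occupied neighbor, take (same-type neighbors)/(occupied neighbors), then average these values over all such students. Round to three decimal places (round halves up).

0.506

Row 0: (0,0)@ 1/2 · (0,1)% 0/3 · (0,2)@ 1/3 · (0,3)% 0/2
Row 1: (1,0)@ 2/3 · (1,1)@ 2/4 · (1,2)@ 4/4 · (1,3)@ 1/3
Row 2: (2,0)% 1/2 · (2,1)% 2/4 · (2,2)@ 1/4 · (2,3)% 1/3
Row 3: (3,1)% 2/2 · (3,2)% 2/3 · (3,3)% 2/2
Sum over 15 students: 1/2 + 0/3 + 1/3 + 0/2 + 2/3 + 2/4 + 4/4 + 1/3 + 1/2 + 2/4 + 1/4 + 1/3 + 2/2 + 2/3 + 2/2 = 91/12; mean = 91/12 ÷ 15 = 91/180 = 0.505555… → 0.506.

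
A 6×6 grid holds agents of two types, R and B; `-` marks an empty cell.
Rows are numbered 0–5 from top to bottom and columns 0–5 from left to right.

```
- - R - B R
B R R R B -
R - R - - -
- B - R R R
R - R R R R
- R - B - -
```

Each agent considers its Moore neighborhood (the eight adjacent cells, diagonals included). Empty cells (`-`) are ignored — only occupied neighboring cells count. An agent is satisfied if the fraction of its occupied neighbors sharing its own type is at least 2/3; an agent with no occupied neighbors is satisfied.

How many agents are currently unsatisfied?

10

Row 0: (0,2)R 3/3 satisfied · (0,4)B 1/3 not · (0,5)R 0/2 not
Row 1: (1,0)B 0/2 not · (1,1)R 4/5 satisfied · (1,2)R 4/4 satisfied · (1,3)R 3/5 not · (1,4)B 1/3 not
Row 2: (2,0)R 1/3 not · (2,2)R 4/5 satisfied
Row 3: (3,1)B 0/4 not · (3,3)R 5/5 satisfied · (3,4)R 5/5 satisfied · (3,5)R 3/3 satisfied
Row 4: (4,0)R 1/2 not · (4,2)R 3/5 not · (4,3)R 4/5 satisfied · (4,4)R 5/6 satisfied · (4,5)R 3/3 satisfied
Row 5: (5,1)R 2/2 satisfied · (5,3)B 0/3 not
Unsatisfied: (0,4), (0,5), (1,0), (1,3), (1,4), (2,0), (3,1), (4,0), (4,2), (5,3) — 10 in total.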